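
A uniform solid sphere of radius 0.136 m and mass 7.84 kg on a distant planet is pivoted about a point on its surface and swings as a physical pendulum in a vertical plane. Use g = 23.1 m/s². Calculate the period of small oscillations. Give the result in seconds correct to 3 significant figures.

I_cm = (2/5)mr² = 0.05800 kg·m². The pivot is at distance d = 0.136 m from the centre of mass.
By the parallel-axis theorem, I = I_cm + md² = 0.05800 + 0.1450 = 0.2030 kg·m².
T = 2π√(I/(mgd)) = 2π√(0.2030/(7.84 × 23.1 × 0.136)) = 0.570 s.

0.570 s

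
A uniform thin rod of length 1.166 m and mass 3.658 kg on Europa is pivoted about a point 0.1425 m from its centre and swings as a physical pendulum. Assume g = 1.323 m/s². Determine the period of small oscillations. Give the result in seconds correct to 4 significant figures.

For a physical pendulum T = 2π√(I/(mgd)), with d = 0.14250 m from pivot to centre of mass.
I_cm = mL²/12 = 3.658 × 1.166²/12 = 0.41444 kg·m²; I = I_cm + md² = 0.41444 + 3.658 × 0.14250² = 0.48872 kg·m².
T = 2π√(0.48872/(3.658 × 1.323 × 0.14250)) = 5.289 s.

5.289 s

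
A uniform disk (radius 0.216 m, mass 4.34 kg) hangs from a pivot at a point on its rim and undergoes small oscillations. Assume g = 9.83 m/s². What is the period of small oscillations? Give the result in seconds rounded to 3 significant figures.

1.14 s

I_cm = ½mr² = 0.1012 kg·m². The pivot is at distance d = 0.216 m from the centre of mass.
By the parallel-axis theorem, I = I_cm + md² = 0.1012 + 0.2025 = 0.3037 kg·m².
T = 2π√(I/(mgd)) = 2π√(0.3037/(4.34 × 9.83 × 0.216)) = 1.14 s.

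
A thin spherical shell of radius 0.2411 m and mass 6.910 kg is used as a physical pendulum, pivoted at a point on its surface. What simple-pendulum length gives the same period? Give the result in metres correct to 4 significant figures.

0.4018 m

The equivalent simple-pendulum length is L_eq = I/(md), where I is about the pivot and d = 0.24110 m.
I_cm = (2/3)mR² = 0.26778 kg·m², so I = I_cm + md² = 0.26778 + 0.40167 = 0.66945 kg·m².
L_eq = 0.66945/(6.910 × 0.24110) = 0.4018 m.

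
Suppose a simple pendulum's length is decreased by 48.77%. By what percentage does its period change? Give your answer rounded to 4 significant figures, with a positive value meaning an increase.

-28.42%

T ∝ √L, so T'/T = √(0.51230) = 0.71575.
Percentage change in T = (0.71575 − 1) × 100% = -28.42%.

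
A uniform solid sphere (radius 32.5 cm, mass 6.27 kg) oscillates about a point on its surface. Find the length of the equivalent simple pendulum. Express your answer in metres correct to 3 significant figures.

The equivalent simple-pendulum length is L_eq = I/(md), where I is about the pivot and d = 0.3250 m.
I_cm = (2/5)mR² = 0.2649 kg·m², so I = I_cm + md² = 0.2649 + 0.6623 = 0.9272 kg·m².
L_eq = 0.9272/(6.27 × 0.3250) = 0.455 m.

0.455 m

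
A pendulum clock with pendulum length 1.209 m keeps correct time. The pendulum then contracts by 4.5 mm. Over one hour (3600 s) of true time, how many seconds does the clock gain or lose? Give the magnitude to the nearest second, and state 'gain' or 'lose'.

gain 7 s

T ∝ √L, so T'/T = √(1.20450/1.209) = 0.998137.
In 3600 s of true time the clock registers 3600/0.998137 = 3606.7 s, so it gains 7 s.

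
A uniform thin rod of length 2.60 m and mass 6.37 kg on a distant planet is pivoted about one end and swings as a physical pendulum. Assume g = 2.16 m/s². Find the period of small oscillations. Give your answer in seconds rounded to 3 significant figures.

For a physical pendulum T = 2π√(I/(mgd)), with d = 1.300 m from pivot to centre of mass.
I_cm = mL²/12 = 6.37 × 2.60²/12 = 3.588 kg·m²; I = I_cm + md² = 3.588 + 6.37 × 1.300² = 14.35 kg·m².
T = 2π√(14.35/(6.37 × 2.16 × 1.300)) = 5.63 s.

5.63 s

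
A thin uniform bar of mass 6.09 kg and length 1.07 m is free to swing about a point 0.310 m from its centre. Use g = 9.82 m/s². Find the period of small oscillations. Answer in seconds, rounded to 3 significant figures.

For a physical pendulum T = 2π√(I/(mgd)), with d = 0.3100 m from pivot to centre of mass.
I_cm = mL²/12 = 6.09 × 1.07²/12 = 0.5810 kg·m²; I = I_cm + md² = 0.5810 + 6.09 × 0.3100² = 1.166 kg·m².
T = 2π√(1.166/(6.09 × 9.82 × 0.3100)) = 1.58 s.

1.58 s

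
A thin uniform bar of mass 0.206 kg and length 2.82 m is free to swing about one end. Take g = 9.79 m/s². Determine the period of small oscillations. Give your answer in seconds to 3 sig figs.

For a physical pendulum T = 2π√(I/(mgd)), with d = 1.410 m from pivot to centre of mass.
I_cm = mL²/12 = 0.206 × 2.82²/12 = 0.1365 kg·m²; I = I_cm + md² = 0.1365 + 0.206 × 1.410² = 0.5461 kg·m².
T = 2π√(0.5461/(0.206 × 9.79 × 1.410)) = 2.75 s.

2.75 s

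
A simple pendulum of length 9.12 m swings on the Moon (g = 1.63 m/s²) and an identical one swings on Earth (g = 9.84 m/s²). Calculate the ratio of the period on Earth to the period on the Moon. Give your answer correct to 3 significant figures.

0.407

T ∝ 1/√g, so T₂/T₁ = √(g₁/g₂) = √(1.63/9.84) = 0.407.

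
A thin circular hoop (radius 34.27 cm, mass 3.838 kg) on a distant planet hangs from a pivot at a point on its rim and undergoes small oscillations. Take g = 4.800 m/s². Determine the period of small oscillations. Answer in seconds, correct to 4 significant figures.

2.374 s

I_cm = mr² = 0.45075 kg·m². The pivot is at distance d = 0.3427 m from the centre of mass.
By the parallel-axis theorem, I = I_cm + md² = 0.45075 + 0.45075 = 0.90149 kg·m².
T = 2π√(I/(mgd)) = 2π√(0.90149/(3.838 × 4.800 × 0.3427)) = 2.374 s.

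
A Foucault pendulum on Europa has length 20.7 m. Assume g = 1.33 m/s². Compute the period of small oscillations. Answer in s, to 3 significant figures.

T = 2π√(L/g) = 2π√(20.7/1.33) = 2π × 3.945 = 24.8 s.

24.8 s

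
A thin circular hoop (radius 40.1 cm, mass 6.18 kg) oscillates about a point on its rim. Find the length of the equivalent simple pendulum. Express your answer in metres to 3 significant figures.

0.802 m

The equivalent simple-pendulum length is L_eq = I/(md), where I is about the pivot and d = 0.4010 m.
I_cm = mR² = 0.9938 kg·m², so I = I_cm + md² = 0.9938 + 0.9938 = 1.988 kg·m².
L_eq = 1.988/(6.18 × 0.4010) = 0.802 m.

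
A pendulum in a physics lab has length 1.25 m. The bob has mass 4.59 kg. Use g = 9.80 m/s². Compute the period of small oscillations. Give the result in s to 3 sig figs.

T = 2π√(L/g) = 2π√(1.25/9.80) = 2π × 0.3571 = 2.24 s.

2.24 s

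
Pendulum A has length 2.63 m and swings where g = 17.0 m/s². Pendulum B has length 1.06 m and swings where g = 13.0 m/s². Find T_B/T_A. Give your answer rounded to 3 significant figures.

T = 2π√(L/g), so T_B/T_A = √((L_B/g_B)/(L_A/g_A)) = √((1.06/13.0)/(2.63/17.0)) = 0.726.

0.726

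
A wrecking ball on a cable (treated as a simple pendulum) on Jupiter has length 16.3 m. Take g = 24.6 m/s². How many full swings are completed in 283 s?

T = 2π√(L/g) = 2π√(16.3/24.6) = 5.115 s.
Number of complete oscillations = ⌊283/5.115⌋ = ⌊55.33⌋ = 55.

55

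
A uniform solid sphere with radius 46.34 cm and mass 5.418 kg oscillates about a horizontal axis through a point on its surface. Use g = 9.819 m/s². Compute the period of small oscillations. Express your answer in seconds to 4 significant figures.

1.615 s

I_cm = (2/5)mr² = 0.46538 kg·m². The pivot is at distance d = 0.4634 m from the centre of mass.
By the parallel-axis theorem, I = I_cm + md² = 0.46538 + 1.1635 = 1.6288 kg·m².
T = 2π√(I/(mgd)) = 2π√(1.6288/(5.418 × 9.819 × 0.4634)) = 1.615 s.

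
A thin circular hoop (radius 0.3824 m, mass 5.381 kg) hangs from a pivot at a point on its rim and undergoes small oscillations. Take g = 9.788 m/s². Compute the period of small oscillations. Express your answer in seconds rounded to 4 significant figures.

I_cm = mr² = 0.78686 kg·m². The pivot is at distance d = 0.3824 m from the centre of mass.
By the parallel-axis theorem, I = I_cm + md² = 0.78686 + 0.78686 = 1.5737 kg·m².
T = 2π√(I/(mgd)) = 2π√(1.5737/(5.381 × 9.788 × 0.3824)) = 1.756 s.

1.756 s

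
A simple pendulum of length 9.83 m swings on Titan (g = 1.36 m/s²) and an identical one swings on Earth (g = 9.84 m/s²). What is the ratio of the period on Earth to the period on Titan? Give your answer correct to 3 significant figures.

0.372

T ∝ 1/√g, so T₂/T₁ = √(g₁/g₂) = √(1.36/9.84) = 0.372.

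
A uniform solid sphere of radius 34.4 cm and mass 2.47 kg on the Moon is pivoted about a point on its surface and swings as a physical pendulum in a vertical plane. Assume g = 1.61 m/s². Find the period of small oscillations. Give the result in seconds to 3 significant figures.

I_cm = (2/5)mr² = 0.1169 kg·m². The pivot is at distance d = 0.344 m from the centre of mass.
By the parallel-axis theorem, I = I_cm + md² = 0.1169 + 0.2923 = 0.4092 kg·m².
T = 2π√(I/(mgd)) = 2π√(0.4092/(2.47 × 1.61 × 0.344)) = 3.44 s.

3.44 s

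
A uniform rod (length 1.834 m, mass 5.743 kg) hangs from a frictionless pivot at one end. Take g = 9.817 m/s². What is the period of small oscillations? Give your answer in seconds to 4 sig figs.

For a physical pendulum T = 2π√(I/(mgd)), with d = 0.91700 m from pivot to centre of mass.
I_cm = mL²/12 = 5.743 × 1.834²/12 = 1.6097 kg·m²; I = I_cm + md² = 1.6097 + 5.743 × 0.91700² = 6.4390 kg·m².
T = 2π√(6.4390/(5.743 × 9.817 × 0.91700)) = 2.217 s.

2.217 s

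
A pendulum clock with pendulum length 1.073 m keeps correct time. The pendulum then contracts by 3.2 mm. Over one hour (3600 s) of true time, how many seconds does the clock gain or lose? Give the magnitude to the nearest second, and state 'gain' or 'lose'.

T ∝ √L, so T'/T = √(1.06980/1.073) = 0.998508.
In 3600 s of true time the clock registers 3600/0.998508 = 3605.4 s, so it gains 5 s.

gain 5 s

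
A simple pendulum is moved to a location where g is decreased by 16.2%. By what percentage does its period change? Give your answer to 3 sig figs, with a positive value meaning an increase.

T ∝ 1/√g, so T'/T = 1/√(0.8380) = 1.092.
Percentage change in T = (1.092 − 1) × 100% = 9.24%.

9.24%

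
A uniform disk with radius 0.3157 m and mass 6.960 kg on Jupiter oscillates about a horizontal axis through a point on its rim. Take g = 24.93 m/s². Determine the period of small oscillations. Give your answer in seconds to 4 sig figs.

I_cm = ½mr² = 0.34684 kg·m². The pivot is at distance d = 0.3157 m from the centre of mass.
By the parallel-axis theorem, I = I_cm + md² = 0.34684 + 0.69368 = 1.0405 kg·m².
T = 2π√(I/(mgd)) = 2π√(1.0405/(6.960 × 24.93 × 0.3157)) = 0.8660 s.

0.8660 s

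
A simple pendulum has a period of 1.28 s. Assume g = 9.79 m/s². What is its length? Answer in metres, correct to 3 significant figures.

0.406 m

From T = 2π√(L/g), L = gT²/(4π²) = 9.79 × 1.280²/(4π²) = 0.406 m.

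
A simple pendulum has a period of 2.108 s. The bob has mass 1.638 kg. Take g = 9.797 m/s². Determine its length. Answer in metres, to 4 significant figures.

1.103 m

From T = 2π√(L/g), L = gT²/(4π²) = 9.797 × 2.1080²/(4π²) = 1.103 m.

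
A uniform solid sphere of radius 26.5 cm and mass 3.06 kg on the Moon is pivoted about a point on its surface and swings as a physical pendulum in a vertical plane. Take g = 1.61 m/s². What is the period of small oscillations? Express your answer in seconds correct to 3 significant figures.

I_cm = (2/5)mr² = 0.08596 kg·m². The pivot is at distance d = 0.265 m from the centre of mass.
By the parallel-axis theorem, I = I_cm + md² = 0.08596 + 0.2149 = 0.3008 kg·m².
T = 2π√(I/(mgd)) = 2π√(0.3008/(3.06 × 1.61 × 0.265)) = 3.02 s.

3.02 s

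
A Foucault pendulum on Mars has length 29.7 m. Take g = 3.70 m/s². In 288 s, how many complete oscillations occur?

16

T = 2π√(L/g) = 2π√(29.7/3.70) = 17.80 s.
Number of complete oscillations = ⌊288/17.80⌋ = ⌊16.18⌋ = 16.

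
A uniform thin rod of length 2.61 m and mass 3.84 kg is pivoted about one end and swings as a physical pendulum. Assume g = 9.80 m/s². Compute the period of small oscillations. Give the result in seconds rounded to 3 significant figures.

2.65 s

For a physical pendulum T = 2π√(I/(mgd)), with d = 1.305 m from pivot to centre of mass.
I_cm = mL²/12 = 3.84 × 2.61²/12 = 2.180 kg·m²; I = I_cm + md² = 2.180 + 3.84 × 1.305² = 8.719 kg·m².
T = 2π√(8.719/(3.84 × 9.80 × 1.305)) = 2.65 s.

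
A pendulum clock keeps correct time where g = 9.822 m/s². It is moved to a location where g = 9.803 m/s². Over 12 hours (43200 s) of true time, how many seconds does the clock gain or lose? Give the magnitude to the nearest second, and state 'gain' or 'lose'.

lose 42 s

The clock's period scales as T ∝ 1/√g, so T'/T = √(9.822/9.803) = 1.00097.
In 43200 s of true time the clock registers 43200/1.00097 = 43158.2 s, so it loses 42 s.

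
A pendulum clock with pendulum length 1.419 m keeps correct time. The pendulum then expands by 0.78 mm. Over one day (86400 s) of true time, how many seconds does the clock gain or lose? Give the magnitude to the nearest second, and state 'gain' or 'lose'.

T ∝ √L, so T'/T = √(1.41978/1.419) = 1.00027.
In 86400 s of true time the clock registers 86400/1.00027 = 86376.3 s, so it loses 24 s.

lose 24 s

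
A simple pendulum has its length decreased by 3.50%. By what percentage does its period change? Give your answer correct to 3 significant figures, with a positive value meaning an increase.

-1.77%

T ∝ √L, so T'/T = √(0.9650) = 0.9823.
Percentage change in T = (0.9823 − 1) × 100% = -1.77%.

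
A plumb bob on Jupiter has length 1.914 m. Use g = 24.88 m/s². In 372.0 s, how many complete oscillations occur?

T = 2π√(L/g) = 2π√(1.914/24.88) = 1.7427 s.
Number of complete oscillations = ⌊372.0/1.7427⌋ = ⌊213.46⌋ = 213.

213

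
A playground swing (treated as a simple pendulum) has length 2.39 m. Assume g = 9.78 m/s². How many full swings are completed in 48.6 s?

15

T = 2π√(L/g) = 2π√(2.39/9.78) = 3.106 s.
Number of complete oscillations = ⌊48.6/3.106⌋ = ⌊15.65⌋ = 15.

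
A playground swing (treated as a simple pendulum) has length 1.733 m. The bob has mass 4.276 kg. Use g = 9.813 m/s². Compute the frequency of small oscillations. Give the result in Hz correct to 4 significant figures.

0.3787 Hz

T = 2π√(L/g) = 2π√(1.733/9.813) = 2.6405 s, so f = 1/T = 0.3787 Hz.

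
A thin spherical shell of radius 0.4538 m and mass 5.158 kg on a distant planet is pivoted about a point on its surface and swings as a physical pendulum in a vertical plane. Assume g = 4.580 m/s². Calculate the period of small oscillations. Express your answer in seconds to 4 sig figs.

2.553 s

I_cm = (2/3)mr² = 0.70814 kg·m². The pivot is at distance d = 0.4538 m from the centre of mass.
By the parallel-axis theorem, I = I_cm + md² = 0.70814 + 1.0622 = 1.7703 kg·m².
T = 2π√(I/(mgd)) = 2π√(1.7703/(5.158 × 4.580 × 0.4538)) = 2.553 s.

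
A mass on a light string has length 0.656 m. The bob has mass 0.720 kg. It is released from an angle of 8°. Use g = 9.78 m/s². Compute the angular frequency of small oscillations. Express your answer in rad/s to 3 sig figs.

3.86 rad/s

ω = √(g/L) = √(9.78/0.656) = 3.86 rad/s.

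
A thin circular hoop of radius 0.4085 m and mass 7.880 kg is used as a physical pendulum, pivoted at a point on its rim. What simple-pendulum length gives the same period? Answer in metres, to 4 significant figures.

0.8170 m

The equivalent simple-pendulum length is L_eq = I/(md), where I is about the pivot and d = 0.40850 m.
I_cm = mR² = 1.3150 kg·m², so I = I_cm + md² = 1.3150 + 1.3150 = 2.6299 kg·m².
L_eq = 2.6299/(7.880 × 0.40850) = 0.8170 m.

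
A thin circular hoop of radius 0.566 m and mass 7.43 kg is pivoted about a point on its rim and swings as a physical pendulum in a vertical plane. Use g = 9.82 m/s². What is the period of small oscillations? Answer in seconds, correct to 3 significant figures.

2.13 s

I_cm = mr² = 2.380 kg·m². The pivot is at distance d = 0.566 m from the centre of mass.
By the parallel-axis theorem, I = I_cm + md² = 2.380 + 2.380 = 4.760 kg·m².
T = 2π√(I/(mgd)) = 2π√(4.760/(7.43 × 9.82 × 0.566)) = 2.13 s.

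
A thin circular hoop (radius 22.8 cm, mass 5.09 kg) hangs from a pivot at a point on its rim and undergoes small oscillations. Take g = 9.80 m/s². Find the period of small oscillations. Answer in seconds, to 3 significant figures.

1.36 s

I_cm = mr² = 0.2646 kg·m². The pivot is at distance d = 0.228 m from the centre of mass.
By the parallel-axis theorem, I = I_cm + md² = 0.2646 + 0.2646 = 0.5292 kg·m².
T = 2π√(I/(mgd)) = 2π√(0.5292/(5.09 × 9.80 × 0.228)) = 1.36 s.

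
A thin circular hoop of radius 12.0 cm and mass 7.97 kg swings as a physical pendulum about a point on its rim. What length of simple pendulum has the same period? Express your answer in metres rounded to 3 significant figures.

The equivalent simple-pendulum length is L_eq = I/(md), where I is about the pivot and d = 0.1200 m.
I_cm = mR² = 0.1148 kg·m², so I = I_cm + md² = 0.1148 + 0.1148 = 0.2295 kg·m².
L_eq = 0.2295/(7.97 × 0.1200) = 0.240 m.

0.240 m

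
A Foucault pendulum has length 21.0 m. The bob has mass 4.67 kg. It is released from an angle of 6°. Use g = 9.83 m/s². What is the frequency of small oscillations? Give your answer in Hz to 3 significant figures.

0.109 Hz

T = 2π√(L/g) = 2π√(21.0/9.83) = 9.184 s, so f = 1/T = 0.109 Hz.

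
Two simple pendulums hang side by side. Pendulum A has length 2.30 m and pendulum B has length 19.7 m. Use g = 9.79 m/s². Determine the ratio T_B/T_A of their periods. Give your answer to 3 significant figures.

T ∝ √L, so T_B/T_A = √(L_B/L_A) = √(19.7/2.30) = 2.93.

2.93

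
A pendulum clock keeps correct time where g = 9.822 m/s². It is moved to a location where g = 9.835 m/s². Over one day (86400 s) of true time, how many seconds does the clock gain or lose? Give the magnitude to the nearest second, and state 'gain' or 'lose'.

gain 57 s

The clock's period scales as T ∝ 1/√g, so T'/T = √(9.822/9.835) = 0.999339.
In 86400 s of true time the clock registers 86400/0.999339 = 86457.2 s, so it gains 57 s.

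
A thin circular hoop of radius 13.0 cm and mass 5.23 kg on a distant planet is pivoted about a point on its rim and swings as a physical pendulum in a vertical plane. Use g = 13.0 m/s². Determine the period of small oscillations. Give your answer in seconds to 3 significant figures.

0.889 s

I_cm = mr² = 0.08839 kg·m². The pivot is at distance d = 0.130 m from the centre of mass.
By the parallel-axis theorem, I = I_cm + md² = 0.08839 + 0.08839 = 0.1768 kg·m².
T = 2π√(I/(mgd)) = 2π√(0.1768/(5.23 × 13.0 × 0.130)) = 0.889 s.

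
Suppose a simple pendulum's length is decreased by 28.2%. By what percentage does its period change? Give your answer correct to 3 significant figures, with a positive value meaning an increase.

-15.3%

T ∝ √L, so T'/T = √(0.7180) = 0.8473.
Percentage change in T = (0.8473 − 1) × 100% = -15.3%.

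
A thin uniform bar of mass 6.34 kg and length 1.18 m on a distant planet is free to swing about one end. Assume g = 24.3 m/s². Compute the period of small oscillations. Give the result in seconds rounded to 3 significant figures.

1.13 s

For a physical pendulum T = 2π√(I/(mgd)), with d = 0.5900 m from pivot to centre of mass.
I_cm = mL²/12 = 6.34 × 1.18²/12 = 0.7357 kg·m²; I = I_cm + md² = 0.7357 + 6.34 × 0.5900² = 2.943 kg·m².
T = 2π√(2.943/(6.34 × 24.3 × 0.5900)) = 1.13 s.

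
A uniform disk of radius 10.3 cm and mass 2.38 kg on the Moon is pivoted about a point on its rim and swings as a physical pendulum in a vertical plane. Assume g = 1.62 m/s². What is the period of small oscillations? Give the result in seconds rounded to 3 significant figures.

1.94 s

I_cm = ½mr² = 0.01262 kg·m². The pivot is at distance d = 0.103 m from the centre of mass.
By the parallel-axis theorem, I = I_cm + md² = 0.01262 + 0.02525 = 0.03787 kg·m².
T = 2π√(I/(mgd)) = 2π√(0.03787/(2.38 × 1.62 × 0.103)) = 1.94 s.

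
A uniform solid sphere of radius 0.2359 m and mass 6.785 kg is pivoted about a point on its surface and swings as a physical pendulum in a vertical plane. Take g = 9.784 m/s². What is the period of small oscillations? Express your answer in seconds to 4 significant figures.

1.154 s

I_cm = (2/5)mr² = 0.15103 kg·m². The pivot is at distance d = 0.2359 m from the centre of mass.
By the parallel-axis theorem, I = I_cm + md² = 0.15103 + 0.37758 = 0.52861 kg·m².
T = 2π√(I/(mgd)) = 2π√(0.52861/(6.785 × 9.784 × 0.2359)) = 1.154 s.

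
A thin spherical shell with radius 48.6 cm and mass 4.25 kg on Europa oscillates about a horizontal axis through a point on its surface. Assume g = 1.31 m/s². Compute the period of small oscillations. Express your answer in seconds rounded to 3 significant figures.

4.94 s

I_cm = (2/3)mr² = 0.6692 kg·m². The pivot is at distance d = 0.486 m from the centre of mass.
By the parallel-axis theorem, I = I_cm + md² = 0.6692 + 1.004 = 1.673 kg·m².
T = 2π√(I/(mgd)) = 2π√(1.673/(4.25 × 1.31 × 0.486)) = 4.94 s.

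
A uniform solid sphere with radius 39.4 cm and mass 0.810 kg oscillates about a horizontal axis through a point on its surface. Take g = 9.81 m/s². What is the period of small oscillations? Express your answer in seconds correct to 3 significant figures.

1.49 s

I_cm = (2/5)mr² = 0.05030 kg·m². The pivot is at distance d = 0.394 m from the centre of mass.
By the parallel-axis theorem, I = I_cm + md² = 0.05030 + 0.1257 = 0.1760 kg·m².
T = 2π√(I/(mgd)) = 2π√(0.1760/(0.810 × 9.81 × 0.394)) = 1.49 s.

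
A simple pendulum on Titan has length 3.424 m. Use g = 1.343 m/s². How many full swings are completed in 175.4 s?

17

T = 2π√(L/g) = 2π√(3.424/1.343) = 10.032 s.
Number of complete oscillations = ⌊175.4/10.032⌋ = ⌊17.483⌋ = 17.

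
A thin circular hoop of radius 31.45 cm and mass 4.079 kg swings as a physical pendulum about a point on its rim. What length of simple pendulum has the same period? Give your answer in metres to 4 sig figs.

The equivalent simple-pendulum length is L_eq = I/(md), where I is about the pivot and d = 0.31450 m.
I_cm = mR² = 0.40345 kg·m², so I = I_cm + md² = 0.40345 + 0.40345 = 0.80691 kg·m².
L_eq = 0.80691/(4.079 × 0.31450) = 0.6290 m.

0.6290 m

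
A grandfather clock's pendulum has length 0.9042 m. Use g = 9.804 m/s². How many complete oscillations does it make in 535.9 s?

280

T = 2π√(L/g) = 2π√(0.9042/9.804) = 1.9081 s.
Number of complete oscillations = ⌊535.9/1.9081⌋ = ⌊280.85⌋ = 280.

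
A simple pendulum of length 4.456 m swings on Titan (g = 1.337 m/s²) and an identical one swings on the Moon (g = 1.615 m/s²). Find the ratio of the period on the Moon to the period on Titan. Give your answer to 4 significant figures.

T ∝ 1/√g, so T₂/T₁ = √(g₁/g₂) = √(1.337/1.615) = 0.9099.

0.9099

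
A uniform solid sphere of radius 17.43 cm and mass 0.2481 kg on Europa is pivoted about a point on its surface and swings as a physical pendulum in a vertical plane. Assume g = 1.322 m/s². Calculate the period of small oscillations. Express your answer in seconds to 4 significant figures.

2.699 s

I_cm = (2/5)mr² = 0.0030150 kg·m². The pivot is at distance d = 0.1743 m from the centre of mass.
By the parallel-axis theorem, I = I_cm + md² = 0.0030150 + 0.0075374 = 0.010552 kg·m².
T = 2π√(I/(mgd)) = 2π√(0.010552/(0.2481 × 1.322 × 0.1743)) = 2.699 s.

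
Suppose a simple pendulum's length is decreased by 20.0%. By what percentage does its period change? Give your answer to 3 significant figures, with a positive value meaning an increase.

-10.6%

T ∝ √L, so T'/T = √(0.8000) = 0.8944.
Percentage change in T = (0.8944 − 1) × 100% = -10.6%.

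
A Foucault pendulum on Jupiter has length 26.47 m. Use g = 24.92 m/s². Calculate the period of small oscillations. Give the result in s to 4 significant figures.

T = 2π√(L/g) = 2π√(26.47/24.92) = 2π × 1.0306 = 6.476 s.

6.476 s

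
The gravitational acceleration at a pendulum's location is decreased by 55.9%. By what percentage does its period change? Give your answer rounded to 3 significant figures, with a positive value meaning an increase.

50.6%

T ∝ 1/√g, so T'/T = 1/√(0.4410) = 1.506.
Percentage change in T = (1.506 − 1) × 100% = 50.6%.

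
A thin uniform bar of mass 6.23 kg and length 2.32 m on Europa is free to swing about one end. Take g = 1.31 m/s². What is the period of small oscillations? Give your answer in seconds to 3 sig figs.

For a physical pendulum T = 2π√(I/(mgd)), with d = 1.160 m from pivot to centre of mass.
I_cm = mL²/12 = 6.23 × 2.32²/12 = 2.794 kg·m²; I = I_cm + md² = 2.794 + 6.23 × 1.160² = 11.18 kg·m².
T = 2π√(11.18/(6.23 × 1.31 × 1.160)) = 6.83 s.

6.83 s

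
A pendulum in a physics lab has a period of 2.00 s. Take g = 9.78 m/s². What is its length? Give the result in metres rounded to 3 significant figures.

0.991 m

From T = 2π√(L/g), L = gT²/(4π²) = 9.78 × 2.000²/(4π²) = 0.991 m.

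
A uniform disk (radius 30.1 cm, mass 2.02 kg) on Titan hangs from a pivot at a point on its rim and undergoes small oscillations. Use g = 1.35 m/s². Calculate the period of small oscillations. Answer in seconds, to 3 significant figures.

3.63 s

I_cm = ½mr² = 0.09151 kg·m². The pivot is at distance d = 0.301 m from the centre of mass.
By the parallel-axis theorem, I = I_cm + md² = 0.09151 + 0.1830 = 0.2745 kg·m².
T = 2π√(I/(mgd)) = 2π√(0.2745/(2.02 × 1.35 × 0.301)) = 3.63 s.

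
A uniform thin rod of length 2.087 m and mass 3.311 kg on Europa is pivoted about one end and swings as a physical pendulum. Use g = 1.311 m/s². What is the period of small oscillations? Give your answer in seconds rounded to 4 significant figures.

6.473 s

For a physical pendulum T = 2π√(I/(mgd)), with d = 1.0435 m from pivot to centre of mass.
I_cm = mL²/12 = 3.311 × 2.087²/12 = 1.2018 kg·m²; I = I_cm + md² = 1.2018 + 3.311 × 1.0435² = 4.8071 kg·m².
T = 2π√(4.8071/(3.311 × 1.311 × 1.0435)) = 6.473 s.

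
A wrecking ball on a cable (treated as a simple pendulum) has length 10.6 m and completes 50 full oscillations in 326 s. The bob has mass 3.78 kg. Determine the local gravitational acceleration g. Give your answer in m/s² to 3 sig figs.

9.84 m/s²

T = 326/50 = 6.520 s.
From T = 2π√(L/g), g = 4π²L/T² = 4π² × 10.6/6.520² = 9.84 m/s².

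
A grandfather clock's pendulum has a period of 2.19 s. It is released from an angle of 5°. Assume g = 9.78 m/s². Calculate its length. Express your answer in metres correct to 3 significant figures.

1.19 m

From T = 2π√(L/g), L = gT²/(4π²) = 9.78 × 2.190²/(4π²) = 1.19 m.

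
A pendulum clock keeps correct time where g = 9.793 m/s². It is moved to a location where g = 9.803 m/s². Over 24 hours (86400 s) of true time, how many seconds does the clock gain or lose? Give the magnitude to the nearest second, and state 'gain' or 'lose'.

gain 44 s

The clock's period scales as T ∝ 1/√g, so T'/T = √(9.793/9.803) = 0.999490.
In 86400 s of true time the clock registers 86400/0.999490 = 86444.1 s, so it gains 44 s.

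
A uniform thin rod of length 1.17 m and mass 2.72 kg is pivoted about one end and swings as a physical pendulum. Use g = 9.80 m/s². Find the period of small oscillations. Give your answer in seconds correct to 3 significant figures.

For a physical pendulum T = 2π√(I/(mgd)), with d = 0.5850 m from pivot to centre of mass.
I_cm = mL²/12 = 2.72 × 1.17²/12 = 0.3103 kg·m²; I = I_cm + md² = 0.3103 + 2.72 × 0.5850² = 1.241 kg·m².
T = 2π√(1.241/(2.72 × 9.80 × 0.5850)) = 1.77 s.

1.77 s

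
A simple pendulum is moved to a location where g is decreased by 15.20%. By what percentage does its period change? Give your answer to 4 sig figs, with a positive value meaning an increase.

T ∝ 1/√g, so T'/T = 1/√(0.84800) = 1.0859.
Percentage change in T = (1.0859 − 1) × 100% = 8.593%.

8.593%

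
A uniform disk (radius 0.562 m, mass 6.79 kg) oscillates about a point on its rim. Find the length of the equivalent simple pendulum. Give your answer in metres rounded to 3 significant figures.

0.843 m

The equivalent simple-pendulum length is L_eq = I/(md), where I is about the pivot and d = 0.5620 m.
I_cm = ½mR² = 1.072 kg·m², so I = I_cm + md² = 1.072 + 2.145 = 3.217 kg·m².
L_eq = 3.217/(6.79 × 0.5620) = 0.843 m.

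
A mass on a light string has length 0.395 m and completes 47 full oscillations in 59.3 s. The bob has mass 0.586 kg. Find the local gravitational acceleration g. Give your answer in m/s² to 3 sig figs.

T = 59.3/47 = 1.262 s.
From T = 2π√(L/g), g = 4π²L/T² = 4π² × 0.395/1.262² = 9.80 m/s².

9.80 m/s²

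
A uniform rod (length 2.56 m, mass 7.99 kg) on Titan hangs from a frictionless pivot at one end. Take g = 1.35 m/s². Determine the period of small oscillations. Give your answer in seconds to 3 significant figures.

For a physical pendulum T = 2π√(I/(mgd)), with d = 1.280 m from pivot to centre of mass.
I_cm = mL²/12 = 7.99 × 2.56²/12 = 4.364 kg·m²; I = I_cm + md² = 4.364 + 7.99 × 1.280² = 17.45 kg·m².
T = 2π√(17.45/(7.99 × 1.35 × 1.280)) = 7.06 s.

7.06 s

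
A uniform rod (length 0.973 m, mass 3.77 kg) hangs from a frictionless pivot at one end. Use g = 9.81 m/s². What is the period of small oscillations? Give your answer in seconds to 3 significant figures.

1.62 s

For a physical pendulum T = 2π√(I/(mgd)), with d = 0.4865 m from pivot to centre of mass.
I_cm = mL²/12 = 3.77 × 0.973²/12 = 0.2974 kg·m²; I = I_cm + md² = 0.2974 + 3.77 × 0.4865² = 1.190 kg·m².
T = 2π√(1.190/(3.77 × 9.81 × 0.4865)) = 1.62 s.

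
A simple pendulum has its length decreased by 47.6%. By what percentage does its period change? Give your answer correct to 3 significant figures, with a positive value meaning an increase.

T ∝ √L, so T'/T = √(0.5240) = 0.7239.
Percentage change in T = (0.7239 − 1) × 100% = -27.6%.

-27.6%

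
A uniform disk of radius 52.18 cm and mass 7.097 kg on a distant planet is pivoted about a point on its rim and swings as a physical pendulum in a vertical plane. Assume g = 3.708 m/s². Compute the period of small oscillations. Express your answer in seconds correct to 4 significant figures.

2.887 s

I_cm = ½mr² = 0.96617 kg·m². The pivot is at distance d = 0.5218 m from the centre of mass.
By the parallel-axis theorem, I = I_cm + md² = 0.96617 + 1.9323 = 2.8985 kg·m².
T = 2π√(I/(mgd)) = 2π√(2.8985/(7.097 × 3.708 × 0.5218)) = 2.887 s.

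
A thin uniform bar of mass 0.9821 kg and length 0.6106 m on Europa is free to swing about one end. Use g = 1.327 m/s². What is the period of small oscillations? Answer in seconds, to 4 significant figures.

For a physical pendulum T = 2π√(I/(mgd)), with d = 0.30530 m from pivot to centre of mass.
I_cm = mL²/12 = 0.9821 × 0.6106²/12 = 0.030513 kg·m²; I = I_cm + md² = 0.030513 + 0.9821 × 0.30530² = 0.12205 kg·m².
T = 2π√(0.12205/(0.9821 × 1.327 × 0.30530)) = 3.480 s.

3.480 s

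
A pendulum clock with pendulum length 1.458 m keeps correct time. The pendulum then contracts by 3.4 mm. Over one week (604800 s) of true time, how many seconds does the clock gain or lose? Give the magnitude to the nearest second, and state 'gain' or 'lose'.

gain 706 s

T ∝ √L, so T'/T = √(1.45460/1.458) = 0.998833.
In 604800 s of true time the clock registers 604800/0.998833 = 605506.4 s, so it gains 706 s.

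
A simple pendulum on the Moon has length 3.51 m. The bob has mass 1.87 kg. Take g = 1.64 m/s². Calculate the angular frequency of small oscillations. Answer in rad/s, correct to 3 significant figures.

ω = √(g/L) = √(1.64/3.51) = 0.684 rad/s.

0.684 rad/s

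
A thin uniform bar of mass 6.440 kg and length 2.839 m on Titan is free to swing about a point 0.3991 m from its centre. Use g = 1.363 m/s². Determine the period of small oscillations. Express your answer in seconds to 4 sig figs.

For a physical pendulum T = 2π√(I/(mgd)), with d = 0.39910 m from pivot to centre of mass.
I_cm = mL²/12 = 6.440 × 2.839²/12 = 4.3255 kg·m²; I = I_cm + md² = 4.3255 + 6.440 × 0.39910² = 5.3513 kg·m².
T = 2π√(5.3513/(6.440 × 1.363 × 0.39910)) = 7.766 s.

7.766 s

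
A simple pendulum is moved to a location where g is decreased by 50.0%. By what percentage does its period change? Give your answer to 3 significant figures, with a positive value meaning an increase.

T ∝ 1/√g, so T'/T = 1/√(0.5000) = 1.414.
Percentage change in T = (1.414 − 1) × 100% = 41.4%.

41.4%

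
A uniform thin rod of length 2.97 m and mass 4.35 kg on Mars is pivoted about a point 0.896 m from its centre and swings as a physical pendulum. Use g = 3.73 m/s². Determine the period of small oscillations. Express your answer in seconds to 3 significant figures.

For a physical pendulum T = 2π√(I/(mgd)), with d = 0.8960 m from pivot to centre of mass.
I_cm = mL²/12 = 4.35 × 2.97²/12 = 3.198 kg·m²; I = I_cm + md² = 3.198 + 4.35 × 0.8960² = 6.690 kg·m².
T = 2π√(6.690/(4.35 × 3.73 × 0.8960)) = 4.26 s.

4.26 s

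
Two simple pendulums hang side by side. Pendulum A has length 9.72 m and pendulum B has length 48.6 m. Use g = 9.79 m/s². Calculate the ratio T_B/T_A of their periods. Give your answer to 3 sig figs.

2.24

T ∝ √L, so T_B/T_A = √(L_B/L_A) = √(48.6/9.72) = 2.24.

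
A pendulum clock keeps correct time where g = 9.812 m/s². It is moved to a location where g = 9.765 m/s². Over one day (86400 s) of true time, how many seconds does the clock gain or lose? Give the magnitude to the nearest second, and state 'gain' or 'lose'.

The clock's period scales as T ∝ 1/√g, so T'/T = √(9.812/9.765) = 1.00240.
In 86400 s of true time the clock registers 86400/1.00240 = 86192.8 s, so it loses 207 s.

lose 207 s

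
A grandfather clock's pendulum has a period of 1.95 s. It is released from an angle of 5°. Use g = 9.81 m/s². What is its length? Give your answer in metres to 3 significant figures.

0.945 m

From T = 2π√(L/g), L = gT²/(4π²) = 9.81 × 1.950²/(4π²) = 0.945 m.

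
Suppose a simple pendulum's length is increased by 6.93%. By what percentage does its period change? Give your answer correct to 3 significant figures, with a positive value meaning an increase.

T ∝ √L, so T'/T = √(1.069) = 1.034.
Percentage change in T = (1.034 − 1) × 100% = 3.41%.

3.41%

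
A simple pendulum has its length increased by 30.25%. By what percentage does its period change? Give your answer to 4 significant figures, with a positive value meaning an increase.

14.13%

T ∝ √L, so T'/T = √(1.3025) = 1.1413.
Percentage change in T = (1.1413 − 1) × 100% = 14.13%.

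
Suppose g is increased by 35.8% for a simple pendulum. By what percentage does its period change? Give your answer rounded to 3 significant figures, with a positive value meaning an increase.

-14.2%

T ∝ 1/√g, so T'/T = 1/√(1.358) = 0.8581.
Percentage change in T = (0.8581 − 1) × 100% = -14.2%.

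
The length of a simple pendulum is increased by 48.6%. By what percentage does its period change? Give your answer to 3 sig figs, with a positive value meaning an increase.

21.9%

T ∝ √L, so T'/T = √(1.486) = 1.219.
Percentage change in T = (1.219 − 1) × 100% = 21.9%.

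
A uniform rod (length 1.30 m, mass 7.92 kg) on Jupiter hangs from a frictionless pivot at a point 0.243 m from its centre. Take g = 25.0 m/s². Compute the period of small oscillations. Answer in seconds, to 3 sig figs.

1.14 s

For a physical pendulum T = 2π√(I/(mgd)), with d = 0.2430 m from pivot to centre of mass.
I_cm = mL²/12 = 7.92 × 1.30²/12 = 1.115 kg·m²; I = I_cm + md² = 1.115 + 7.92 × 0.2430² = 1.583 kg·m².
T = 2π√(1.583/(7.92 × 25.0 × 0.2430)) = 1.14 s.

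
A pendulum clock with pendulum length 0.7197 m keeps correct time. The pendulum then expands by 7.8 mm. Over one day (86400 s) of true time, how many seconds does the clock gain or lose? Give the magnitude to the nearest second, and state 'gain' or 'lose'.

T ∝ √L, so T'/T = √(0.72750/0.7197) = 1.00540.
In 86400 s of true time the clock registers 86400/1.00540 = 85935.6 s, so it loses 464 s.

lose 464 s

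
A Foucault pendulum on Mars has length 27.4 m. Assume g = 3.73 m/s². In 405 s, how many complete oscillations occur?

T = 2π√(L/g) = 2π√(27.4/3.73) = 17.03 s.
Number of complete oscillations = ⌊405/17.03⌋ = ⌊23.78⌋ = 23.

23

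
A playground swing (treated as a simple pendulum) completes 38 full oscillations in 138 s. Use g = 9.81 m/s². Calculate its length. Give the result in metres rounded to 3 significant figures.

T = 138/38 = 3.632 s.
From T = 2π√(L/g), L = gT²/(4π²) = 9.81 × 3.632²/(4π²) = 3.28 m.

3.28 m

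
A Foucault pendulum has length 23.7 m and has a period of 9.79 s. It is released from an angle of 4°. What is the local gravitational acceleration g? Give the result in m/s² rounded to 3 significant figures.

From T = 2π√(L/g), g = 4π²L/T² = 4π² × 23.7/9.790² = 9.76 m/s².

9.76 m/s²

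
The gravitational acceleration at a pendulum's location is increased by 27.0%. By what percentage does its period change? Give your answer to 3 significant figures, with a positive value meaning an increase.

-11.3%

T ∝ 1/√g, so T'/T = 1/√(1.270) = 0.8874.
Percentage change in T = (0.8874 − 1) × 100% = -11.3%.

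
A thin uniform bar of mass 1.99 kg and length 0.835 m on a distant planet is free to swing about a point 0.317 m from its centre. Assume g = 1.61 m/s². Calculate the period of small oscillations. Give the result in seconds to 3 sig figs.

3.50 s

For a physical pendulum T = 2π√(I/(mgd)), with d = 0.3170 m from pivot to centre of mass.
I_cm = mL²/12 = 1.99 × 0.835²/12 = 0.1156 kg·m²; I = I_cm + md² = 0.1156 + 1.99 × 0.3170² = 0.3156 kg·m².
T = 2π√(0.3156/(1.99 × 1.61 × 0.3170)) = 3.50 s.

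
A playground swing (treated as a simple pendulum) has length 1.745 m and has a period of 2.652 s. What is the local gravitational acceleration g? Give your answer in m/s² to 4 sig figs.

9.795 m/s²

From T = 2π√(L/g), g = 4π²L/T² = 4π² × 1.745/2.6520² = 9.795 m/s².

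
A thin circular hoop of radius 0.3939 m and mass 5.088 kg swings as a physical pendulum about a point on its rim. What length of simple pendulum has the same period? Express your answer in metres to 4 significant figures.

0.7878 m

The equivalent simple-pendulum length is L_eq = I/(md), where I is about the pivot and d = 0.39390 m.
I_cm = mR² = 0.78944 kg·m², so I = I_cm + md² = 0.78944 + 0.78944 = 1.5789 kg·m².
L_eq = 1.5789/(5.088 × 0.39390) = 0.7878 m.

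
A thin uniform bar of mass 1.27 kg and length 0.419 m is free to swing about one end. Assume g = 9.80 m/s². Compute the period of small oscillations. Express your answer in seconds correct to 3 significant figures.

For a physical pendulum T = 2π√(I/(mgd)), with d = 0.2095 m from pivot to centre of mass.
I_cm = mL²/12 = 1.27 × 0.419²/12 = 0.01858 kg·m²; I = I_cm + md² = 0.01858 + 1.27 × 0.2095² = 0.07432 kg·m².
T = 2π√(0.07432/(1.27 × 9.80 × 0.2095)) = 1.06 s.

1.06 s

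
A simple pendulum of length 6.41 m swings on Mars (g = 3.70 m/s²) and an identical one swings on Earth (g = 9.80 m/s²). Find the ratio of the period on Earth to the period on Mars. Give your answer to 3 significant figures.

0.614

T ∝ 1/√g, so T₂/T₁ = √(g₁/g₂) = √(3.70/9.80) = 0.614.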